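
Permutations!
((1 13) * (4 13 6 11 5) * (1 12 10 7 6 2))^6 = ((1 2)(4 13 12 10 7 6 11 5))^6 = (4 11 7 12)(5 6 10 13)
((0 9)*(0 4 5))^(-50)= (0 4)(5 9)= ((0 9 4 5))^(-50)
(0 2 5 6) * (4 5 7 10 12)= [2, 1, 7, 3, 5, 6, 0, 10, 8, 9, 12, 11, 4]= (0 2 7 10 12 4 5 6)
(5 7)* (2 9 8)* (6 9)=(2 6 9 8)(5 7)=[0, 1, 6, 3, 4, 7, 9, 5, 2, 8]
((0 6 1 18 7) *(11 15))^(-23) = (0 1 7 6 18)(11 15)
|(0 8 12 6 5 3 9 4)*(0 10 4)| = |(0 8 12 6 5 3 9)(4 10)| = 14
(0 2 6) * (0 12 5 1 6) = (0 2)(1 6 12 5) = [2, 6, 0, 3, 4, 1, 12, 7, 8, 9, 10, 11, 5]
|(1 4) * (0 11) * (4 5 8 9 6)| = 6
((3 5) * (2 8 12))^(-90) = ((2 8 12)(3 5))^(-90) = (12)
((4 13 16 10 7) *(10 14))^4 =(4 10 16)(7 14 13)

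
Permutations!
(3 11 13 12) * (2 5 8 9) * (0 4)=(0 4)(2 5 8 9)(3 11 13 12)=[4, 1, 5, 11, 0, 8, 6, 7, 9, 2, 10, 13, 3, 12]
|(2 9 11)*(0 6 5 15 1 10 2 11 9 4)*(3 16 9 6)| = |(0 3 16 9 6 5 15 1 10 2 4)| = 11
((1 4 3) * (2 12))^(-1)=(1 3 4)(2 12)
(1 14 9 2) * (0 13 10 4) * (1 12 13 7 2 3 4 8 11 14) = (0 7 2 12 13 10 8 11 14 9 3 4) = [7, 1, 12, 4, 0, 5, 6, 2, 11, 3, 8, 14, 13, 10, 9]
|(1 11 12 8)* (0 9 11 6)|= |(0 9 11 12 8 1 6)|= 7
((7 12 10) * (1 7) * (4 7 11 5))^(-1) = ((1 11 5 4 7 12 10))^(-1) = (1 10 12 7 4 5 11)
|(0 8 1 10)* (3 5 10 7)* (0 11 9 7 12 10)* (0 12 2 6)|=|(0 8 1 2 6)(3 5 12 10 11 9 7)|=35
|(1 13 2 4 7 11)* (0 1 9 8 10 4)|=12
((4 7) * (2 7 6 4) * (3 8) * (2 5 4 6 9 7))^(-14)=(4 7)(5 9)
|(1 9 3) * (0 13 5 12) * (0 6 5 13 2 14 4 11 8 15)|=|(0 2 14 4 11 8 15)(1 9 3)(5 12 6)|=21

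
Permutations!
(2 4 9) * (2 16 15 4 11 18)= (2 11 18)(4 9 16 15)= [0, 1, 11, 3, 9, 5, 6, 7, 8, 16, 10, 18, 12, 13, 14, 4, 15, 17, 2]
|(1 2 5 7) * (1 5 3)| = 6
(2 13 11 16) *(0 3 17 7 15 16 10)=(0 3 17 7 15 16 2 13 11 10)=[3, 1, 13, 17, 4, 5, 6, 15, 8, 9, 0, 10, 12, 11, 14, 16, 2, 7]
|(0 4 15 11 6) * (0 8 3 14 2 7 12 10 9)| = 13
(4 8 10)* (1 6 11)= (1 6 11)(4 8 10)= [0, 6, 2, 3, 8, 5, 11, 7, 10, 9, 4, 1]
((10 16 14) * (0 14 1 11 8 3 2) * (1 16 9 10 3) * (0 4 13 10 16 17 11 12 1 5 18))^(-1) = ((0 14 3 2 4 13 10 9 16 17 11 8 5 18)(1 12))^(-1) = (0 18 5 8 11 17 16 9 10 13 4 2 3 14)(1 12)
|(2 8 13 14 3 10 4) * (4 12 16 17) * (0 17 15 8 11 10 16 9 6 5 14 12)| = |(0 17 4 2 11 10)(3 16 15 8 13 12 9 6 5 14)| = 30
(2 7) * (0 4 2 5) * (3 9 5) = [4, 1, 7, 9, 2, 0, 6, 3, 8, 5] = (0 4 2 7 3 9 5)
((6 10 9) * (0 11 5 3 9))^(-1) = ((0 11 5 3 9 6 10))^(-1) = (0 10 6 9 3 5 11)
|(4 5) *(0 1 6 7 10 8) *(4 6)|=8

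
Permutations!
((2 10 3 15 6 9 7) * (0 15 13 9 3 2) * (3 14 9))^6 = (15) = ((0 15 6 14 9 7)(2 10)(3 13))^6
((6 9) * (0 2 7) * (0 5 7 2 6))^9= (9)(5 7)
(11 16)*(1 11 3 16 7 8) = [0, 11, 2, 16, 4, 5, 6, 8, 1, 9, 10, 7, 12, 13, 14, 15, 3] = (1 11 7 8)(3 16)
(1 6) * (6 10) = [0, 10, 2, 3, 4, 5, 1, 7, 8, 9, 6] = (1 10 6)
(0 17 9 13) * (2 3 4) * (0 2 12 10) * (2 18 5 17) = [2, 1, 3, 4, 12, 17, 6, 7, 8, 13, 0, 11, 10, 18, 14, 15, 16, 9, 5] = (0 2 3 4 12 10)(5 17 9 13 18)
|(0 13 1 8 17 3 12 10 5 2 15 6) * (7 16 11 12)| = |(0 13 1 8 17 3 7 16 11 12 10 5 2 15 6)| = 15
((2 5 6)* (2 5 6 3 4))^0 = (6)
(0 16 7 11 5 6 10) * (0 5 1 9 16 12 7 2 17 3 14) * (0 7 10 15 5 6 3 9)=(0 12 10 6 15 5 3 14 7 11 1)(2 17 9 16)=[12, 0, 17, 14, 4, 3, 15, 11, 8, 16, 6, 1, 10, 13, 7, 5, 2, 9]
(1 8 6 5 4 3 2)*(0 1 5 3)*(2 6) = [1, 8, 5, 6, 0, 4, 3, 7, 2] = (0 1 8 2 5 4)(3 6)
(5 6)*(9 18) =(5 6)(9 18) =[0, 1, 2, 3, 4, 6, 5, 7, 8, 18, 10, 11, 12, 13, 14, 15, 16, 17, 9]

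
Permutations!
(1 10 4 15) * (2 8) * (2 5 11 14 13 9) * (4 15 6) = (1 10 15)(2 8 5 11 14 13 9)(4 6) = [0, 10, 8, 3, 6, 11, 4, 7, 5, 2, 15, 14, 12, 9, 13, 1]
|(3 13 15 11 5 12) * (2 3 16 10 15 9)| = 12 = |(2 3 13 9)(5 12 16 10 15 11)|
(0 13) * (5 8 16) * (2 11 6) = (0 13)(2 11 6)(5 8 16) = [13, 1, 11, 3, 4, 8, 2, 7, 16, 9, 10, 6, 12, 0, 14, 15, 5]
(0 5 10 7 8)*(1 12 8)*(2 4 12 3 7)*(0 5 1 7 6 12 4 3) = [1, 0, 3, 6, 4, 10, 12, 7, 5, 9, 2, 11, 8] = (0 1)(2 3 6 12 8 5 10)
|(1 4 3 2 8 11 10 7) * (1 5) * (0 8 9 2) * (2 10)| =11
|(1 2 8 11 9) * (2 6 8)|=5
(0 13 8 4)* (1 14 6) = (0 13 8 4)(1 14 6) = [13, 14, 2, 3, 0, 5, 1, 7, 4, 9, 10, 11, 12, 8, 6]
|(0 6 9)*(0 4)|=4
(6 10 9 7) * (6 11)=(6 10 9 7 11)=[0, 1, 2, 3, 4, 5, 10, 11, 8, 7, 9, 6]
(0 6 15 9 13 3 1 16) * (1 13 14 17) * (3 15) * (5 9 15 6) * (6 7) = (0 5 9 14 17 1 16)(3 13 7 6) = [5, 16, 2, 13, 4, 9, 3, 6, 8, 14, 10, 11, 12, 7, 17, 15, 0, 1]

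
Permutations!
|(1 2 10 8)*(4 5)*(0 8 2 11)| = |(0 8 1 11)(2 10)(4 5)| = 4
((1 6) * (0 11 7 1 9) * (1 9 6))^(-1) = ((0 11 7 9))^(-1) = (0 9 7 11)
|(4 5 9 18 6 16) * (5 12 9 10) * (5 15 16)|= 9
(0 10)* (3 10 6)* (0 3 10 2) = (0 6 10 3 2) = [6, 1, 0, 2, 4, 5, 10, 7, 8, 9, 3]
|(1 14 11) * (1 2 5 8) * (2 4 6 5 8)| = 8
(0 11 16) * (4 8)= [11, 1, 2, 3, 8, 5, 6, 7, 4, 9, 10, 16, 12, 13, 14, 15, 0]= (0 11 16)(4 8)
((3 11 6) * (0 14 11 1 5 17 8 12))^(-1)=(0 12 8 17 5 1 3 6 11 14)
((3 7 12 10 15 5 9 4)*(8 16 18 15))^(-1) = ((3 7 12 10 8 16 18 15 5 9 4))^(-1) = (3 4 9 5 15 18 16 8 10 12 7)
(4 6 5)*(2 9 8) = (2 9 8)(4 6 5) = [0, 1, 9, 3, 6, 4, 5, 7, 2, 8]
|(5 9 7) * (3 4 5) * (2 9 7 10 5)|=|(2 9 10 5 7 3 4)|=7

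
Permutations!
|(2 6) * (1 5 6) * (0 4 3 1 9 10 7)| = 10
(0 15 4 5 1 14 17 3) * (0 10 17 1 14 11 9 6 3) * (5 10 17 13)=[15, 11, 2, 17, 10, 14, 3, 7, 8, 6, 13, 9, 12, 5, 1, 4, 16, 0]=(0 15 4 10 13 5 14 1 11 9 6 3 17)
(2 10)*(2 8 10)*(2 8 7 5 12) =[0, 1, 8, 3, 4, 12, 6, 5, 10, 9, 7, 11, 2] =(2 8 10 7 5 12)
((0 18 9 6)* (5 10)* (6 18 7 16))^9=((0 7 16 6)(5 10)(9 18))^9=(0 7 16 6)(5 10)(9 18)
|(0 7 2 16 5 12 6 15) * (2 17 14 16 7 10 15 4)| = |(0 10 15)(2 7 17 14 16 5 12 6 4)| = 9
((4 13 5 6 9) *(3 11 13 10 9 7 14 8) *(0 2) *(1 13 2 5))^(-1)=((0 5 6 7 14 8 3 11 2)(1 13)(4 10 9))^(-1)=(0 2 11 3 8 14 7 6 5)(1 13)(4 9 10)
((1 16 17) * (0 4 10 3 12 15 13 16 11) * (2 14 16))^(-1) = ((0 4 10 3 12 15 13 2 14 16 17 1 11))^(-1) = (0 11 1 17 16 14 2 13 15 12 3 10 4)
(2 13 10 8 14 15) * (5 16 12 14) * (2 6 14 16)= [0, 1, 13, 3, 4, 2, 14, 7, 5, 9, 8, 11, 16, 10, 15, 6, 12]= (2 13 10 8 5)(6 14 15)(12 16)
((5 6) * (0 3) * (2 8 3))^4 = (8)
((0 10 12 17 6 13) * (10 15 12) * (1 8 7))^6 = (17)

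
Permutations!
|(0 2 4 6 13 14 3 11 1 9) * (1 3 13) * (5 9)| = 14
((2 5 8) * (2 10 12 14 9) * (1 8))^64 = (14)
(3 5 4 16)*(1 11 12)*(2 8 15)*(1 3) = (1 11 12 3 5 4 16)(2 8 15) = [0, 11, 8, 5, 16, 4, 6, 7, 15, 9, 10, 12, 3, 13, 14, 2, 1]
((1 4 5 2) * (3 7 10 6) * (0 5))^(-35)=((0 5 2 1 4)(3 7 10 6))^(-35)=(3 7 10 6)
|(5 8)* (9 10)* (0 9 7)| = |(0 9 10 7)(5 8)| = 4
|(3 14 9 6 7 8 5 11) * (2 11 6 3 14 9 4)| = |(2 11 14 4)(3 9)(5 6 7 8)| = 4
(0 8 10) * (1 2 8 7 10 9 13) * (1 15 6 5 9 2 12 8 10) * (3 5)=(0 7 1 12 8 2 10)(3 5 9 13 15 6)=[7, 12, 10, 5, 4, 9, 3, 1, 2, 13, 0, 11, 8, 15, 14, 6]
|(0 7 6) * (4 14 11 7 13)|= 7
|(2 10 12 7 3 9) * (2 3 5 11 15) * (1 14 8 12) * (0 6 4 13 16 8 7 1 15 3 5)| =60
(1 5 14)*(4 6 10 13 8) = (1 5 14)(4 6 10 13 8) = [0, 5, 2, 3, 6, 14, 10, 7, 4, 9, 13, 11, 12, 8, 1]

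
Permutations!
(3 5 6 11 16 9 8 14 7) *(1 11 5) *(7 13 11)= (1 7 3)(5 6)(8 14 13 11 16 9)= [0, 7, 2, 1, 4, 6, 5, 3, 14, 8, 10, 16, 12, 11, 13, 15, 9]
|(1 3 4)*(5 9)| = 6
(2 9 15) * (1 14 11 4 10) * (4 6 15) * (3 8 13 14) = (1 3 8 13 14 11 6 15 2 9 4 10) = [0, 3, 9, 8, 10, 5, 15, 7, 13, 4, 1, 6, 12, 14, 11, 2]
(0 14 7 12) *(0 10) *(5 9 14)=[5, 1, 2, 3, 4, 9, 6, 12, 8, 14, 0, 11, 10, 13, 7]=(0 5 9 14 7 12 10)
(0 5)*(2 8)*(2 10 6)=[5, 1, 8, 3, 4, 0, 2, 7, 10, 9, 6]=(0 5)(2 8 10 6)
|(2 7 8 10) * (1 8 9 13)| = 7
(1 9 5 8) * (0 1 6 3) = [1, 9, 2, 0, 4, 8, 3, 7, 6, 5] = (0 1 9 5 8 6 3)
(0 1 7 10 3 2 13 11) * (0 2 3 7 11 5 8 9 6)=[1, 11, 13, 3, 4, 8, 0, 10, 9, 6, 7, 2, 12, 5]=(0 1 11 2 13 5 8 9 6)(7 10)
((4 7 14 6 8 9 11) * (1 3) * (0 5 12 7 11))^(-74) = (0 8 14 12)(5 9 6 7)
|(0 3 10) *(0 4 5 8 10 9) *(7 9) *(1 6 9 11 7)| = |(0 3 1 6 9)(4 5 8 10)(7 11)| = 20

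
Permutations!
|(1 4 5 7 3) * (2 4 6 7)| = |(1 6 7 3)(2 4 5)| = 12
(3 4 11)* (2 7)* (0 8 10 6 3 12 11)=(0 8 10 6 3 4)(2 7)(11 12)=[8, 1, 7, 4, 0, 5, 3, 2, 10, 9, 6, 12, 11]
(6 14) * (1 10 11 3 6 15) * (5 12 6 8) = [0, 10, 2, 8, 4, 12, 14, 7, 5, 9, 11, 3, 6, 13, 15, 1] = (1 10 11 3 8 5 12 6 14 15)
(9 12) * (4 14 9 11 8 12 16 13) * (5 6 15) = (4 14 9 16 13)(5 6 15)(8 12 11) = [0, 1, 2, 3, 14, 6, 15, 7, 12, 16, 10, 8, 11, 4, 9, 5, 13]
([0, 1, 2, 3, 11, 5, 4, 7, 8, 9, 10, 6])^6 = (11)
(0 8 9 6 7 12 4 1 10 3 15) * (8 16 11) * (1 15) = (0 16 11 8 9 6 7 12 4 15)(1 10 3) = [16, 10, 2, 1, 15, 5, 7, 12, 9, 6, 3, 8, 4, 13, 14, 0, 11]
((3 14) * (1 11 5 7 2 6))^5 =((1 11 5 7 2 6)(3 14))^5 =(1 6 2 7 5 11)(3 14)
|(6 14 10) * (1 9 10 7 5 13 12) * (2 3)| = 18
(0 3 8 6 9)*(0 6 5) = [3, 1, 2, 8, 4, 0, 9, 7, 5, 6] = (0 3 8 5)(6 9)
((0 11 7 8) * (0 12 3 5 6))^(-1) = (0 6 5 3 12 8 7 11)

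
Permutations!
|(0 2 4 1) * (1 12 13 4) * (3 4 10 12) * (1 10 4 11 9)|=10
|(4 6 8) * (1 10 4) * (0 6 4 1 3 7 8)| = 6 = |(0 6)(1 10)(3 7 8)|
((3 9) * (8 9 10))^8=(10)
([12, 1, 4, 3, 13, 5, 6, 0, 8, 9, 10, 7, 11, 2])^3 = (13)(0 7 11 12)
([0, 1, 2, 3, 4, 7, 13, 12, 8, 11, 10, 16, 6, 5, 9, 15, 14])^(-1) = (5 13 6 12 7)(9 14 16 11)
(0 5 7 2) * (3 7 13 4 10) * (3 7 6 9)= (0 5 13 4 10 7 2)(3 6 9)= [5, 1, 0, 6, 10, 13, 9, 2, 8, 3, 7, 11, 12, 4]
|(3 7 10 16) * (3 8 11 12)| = |(3 7 10 16 8 11 12)| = 7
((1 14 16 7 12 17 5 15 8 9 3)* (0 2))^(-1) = ((0 2)(1 14 16 7 12 17 5 15 8 9 3))^(-1) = (0 2)(1 3 9 8 15 5 17 12 7 16 14)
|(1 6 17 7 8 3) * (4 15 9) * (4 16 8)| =|(1 6 17 7 4 15 9 16 8 3)| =10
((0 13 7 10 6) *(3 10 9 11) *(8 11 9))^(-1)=((0 13 7 8 11 3 10 6))^(-1)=(0 6 10 3 11 8 7 13)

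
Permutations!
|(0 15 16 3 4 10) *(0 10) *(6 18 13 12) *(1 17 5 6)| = 35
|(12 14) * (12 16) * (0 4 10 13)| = |(0 4 10 13)(12 14 16)| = 12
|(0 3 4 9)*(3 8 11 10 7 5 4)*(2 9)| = |(0 8 11 10 7 5 4 2 9)| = 9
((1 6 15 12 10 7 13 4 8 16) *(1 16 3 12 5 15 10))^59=((16)(1 6 10 7 13 4 8 3 12)(5 15))^59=(16)(1 4 6 8 10 3 7 12 13)(5 15)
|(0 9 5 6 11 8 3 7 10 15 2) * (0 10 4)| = |(0 9 5 6 11 8 3 7 4)(2 10 15)| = 9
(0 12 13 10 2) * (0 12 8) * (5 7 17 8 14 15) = (0 14 15 5 7 17 8)(2 12 13 10) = [14, 1, 12, 3, 4, 7, 6, 17, 0, 9, 2, 11, 13, 10, 15, 5, 16, 8]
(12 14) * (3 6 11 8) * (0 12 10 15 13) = (0 12 14 10 15 13)(3 6 11 8) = [12, 1, 2, 6, 4, 5, 11, 7, 3, 9, 15, 8, 14, 0, 10, 13]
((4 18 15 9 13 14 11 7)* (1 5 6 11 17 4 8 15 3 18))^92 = (18)(1 13 7)(4 9 11)(5 14 8)(6 17 15)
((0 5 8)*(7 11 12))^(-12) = ((0 5 8)(7 11 12))^(-12) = (12)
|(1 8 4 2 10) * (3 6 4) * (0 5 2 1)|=20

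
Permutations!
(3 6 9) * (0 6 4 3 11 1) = [6, 0, 2, 4, 3, 5, 9, 7, 8, 11, 10, 1] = (0 6 9 11 1)(3 4)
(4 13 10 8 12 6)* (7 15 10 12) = (4 13 12 6)(7 15 10 8) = [0, 1, 2, 3, 13, 5, 4, 15, 7, 9, 8, 11, 6, 12, 14, 10]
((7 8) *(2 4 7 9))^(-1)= (2 9 8 7 4)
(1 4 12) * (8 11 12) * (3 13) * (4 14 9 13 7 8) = [0, 14, 2, 7, 4, 5, 6, 8, 11, 13, 10, 12, 1, 3, 9] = (1 14 9 13 3 7 8 11 12)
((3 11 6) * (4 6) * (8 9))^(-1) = (3 6 4 11)(8 9) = ((3 11 4 6)(8 9))^(-1)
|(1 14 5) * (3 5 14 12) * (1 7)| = |(14)(1 12 3 5 7)| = 5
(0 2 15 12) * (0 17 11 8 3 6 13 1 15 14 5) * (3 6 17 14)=(0 2 3 17 11 8 6 13 1 15 12 14 5)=[2, 15, 3, 17, 4, 0, 13, 7, 6, 9, 10, 8, 14, 1, 5, 12, 16, 11]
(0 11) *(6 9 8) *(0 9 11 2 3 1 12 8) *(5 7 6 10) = [2, 12, 3, 1, 4, 7, 11, 6, 10, 0, 5, 9, 8] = (0 2 3 1 12 8 10 5 7 6 11 9)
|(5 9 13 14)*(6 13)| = 5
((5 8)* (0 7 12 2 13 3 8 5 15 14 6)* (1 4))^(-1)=(0 6 14 15 8 3 13 2 12 7)(1 4)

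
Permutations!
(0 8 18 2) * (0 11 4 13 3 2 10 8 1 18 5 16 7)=(0 1 18 10 8 5 16 7)(2 11 4 13 3)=[1, 18, 11, 2, 13, 16, 6, 0, 5, 9, 8, 4, 12, 3, 14, 15, 7, 17, 10]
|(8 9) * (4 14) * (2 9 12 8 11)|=6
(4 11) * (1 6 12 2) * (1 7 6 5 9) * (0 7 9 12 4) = [7, 5, 9, 3, 11, 12, 4, 6, 8, 1, 10, 0, 2] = (0 7 6 4 11)(1 5 12 2 9)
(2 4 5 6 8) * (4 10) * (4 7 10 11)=(2 11 4 5 6 8)(7 10)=[0, 1, 11, 3, 5, 6, 8, 10, 2, 9, 7, 4]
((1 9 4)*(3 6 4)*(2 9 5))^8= ((1 5 2 9 3 6 4))^8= (1 5 2 9 3 6 4)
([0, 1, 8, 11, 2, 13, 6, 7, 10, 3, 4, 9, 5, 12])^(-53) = [0, 1, 4, 11, 10, 13, 6, 7, 2, 3, 8, 9, 5, 12]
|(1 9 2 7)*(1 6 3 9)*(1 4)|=10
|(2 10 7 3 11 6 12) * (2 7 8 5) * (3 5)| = 9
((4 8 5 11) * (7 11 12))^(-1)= ((4 8 5 12 7 11))^(-1)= (4 11 7 12 5 8)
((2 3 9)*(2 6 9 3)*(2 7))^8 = (9)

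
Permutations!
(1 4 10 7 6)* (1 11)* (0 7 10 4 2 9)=[7, 2, 9, 3, 4, 5, 11, 6, 8, 0, 10, 1]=(0 7 6 11 1 2 9)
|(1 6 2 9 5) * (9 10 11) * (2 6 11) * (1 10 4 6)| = |(1 11 9 5 10 2 4 6)| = 8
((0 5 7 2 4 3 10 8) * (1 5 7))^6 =((0 7 2 4 3 10 8)(1 5))^6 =(0 8 10 3 4 2 7)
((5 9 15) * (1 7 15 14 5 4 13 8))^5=(1 8 13 4 15 7)(5 14 9)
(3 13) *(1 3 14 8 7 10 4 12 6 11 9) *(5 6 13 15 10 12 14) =(1 3 15 10 4 14 8 7 12 13 5 6 11 9) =[0, 3, 2, 15, 14, 6, 11, 12, 7, 1, 4, 9, 13, 5, 8, 10]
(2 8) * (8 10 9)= (2 10 9 8)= [0, 1, 10, 3, 4, 5, 6, 7, 2, 8, 9]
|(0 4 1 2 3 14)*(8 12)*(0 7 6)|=|(0 4 1 2 3 14 7 6)(8 12)|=8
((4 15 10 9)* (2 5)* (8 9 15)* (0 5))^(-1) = ((0 5 2)(4 8 9)(10 15))^(-1) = (0 2 5)(4 9 8)(10 15)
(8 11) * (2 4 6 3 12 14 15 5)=(2 4 6 3 12 14 15 5)(8 11)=[0, 1, 4, 12, 6, 2, 3, 7, 11, 9, 10, 8, 14, 13, 15, 5]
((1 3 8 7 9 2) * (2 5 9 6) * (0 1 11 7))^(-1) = (0 8 3 1)(2 6 7 11)(5 9)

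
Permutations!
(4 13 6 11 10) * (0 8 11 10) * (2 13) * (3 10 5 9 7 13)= (0 8 11)(2 3 10 4)(5 9 7 13 6)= [8, 1, 3, 10, 2, 9, 5, 13, 11, 7, 4, 0, 12, 6]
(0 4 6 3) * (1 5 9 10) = (0 4 6 3)(1 5 9 10) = [4, 5, 2, 0, 6, 9, 3, 7, 8, 10, 1]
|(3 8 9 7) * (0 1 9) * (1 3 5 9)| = 3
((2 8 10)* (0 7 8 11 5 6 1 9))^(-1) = ((0 7 8 10 2 11 5 6 1 9))^(-1) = (0 9 1 6 5 11 2 10 8 7)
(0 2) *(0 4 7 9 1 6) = (0 2 4 7 9 1 6) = [2, 6, 4, 3, 7, 5, 0, 9, 8, 1]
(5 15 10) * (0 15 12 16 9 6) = (0 15 10 5 12 16 9 6) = [15, 1, 2, 3, 4, 12, 0, 7, 8, 6, 5, 11, 16, 13, 14, 10, 9]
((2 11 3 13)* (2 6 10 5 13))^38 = (2 3 11)(5 6)(10 13)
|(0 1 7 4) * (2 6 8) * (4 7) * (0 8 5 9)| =8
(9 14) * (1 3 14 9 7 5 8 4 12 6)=(1 3 14 7 5 8 4 12 6)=[0, 3, 2, 14, 12, 8, 1, 5, 4, 9, 10, 11, 6, 13, 7]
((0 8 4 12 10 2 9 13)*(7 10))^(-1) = ((0 8 4 12 7 10 2 9 13))^(-1) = (0 13 9 2 10 7 12 4 8)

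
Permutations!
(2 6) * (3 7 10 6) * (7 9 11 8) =(2 3 9 11 8 7 10 6) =[0, 1, 3, 9, 4, 5, 2, 10, 7, 11, 6, 8]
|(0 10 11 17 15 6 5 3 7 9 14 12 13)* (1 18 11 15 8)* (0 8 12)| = 63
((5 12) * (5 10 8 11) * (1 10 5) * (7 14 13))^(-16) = ((1 10 8 11)(5 12)(7 14 13))^(-16) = (7 13 14)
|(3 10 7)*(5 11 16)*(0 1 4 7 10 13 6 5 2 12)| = 12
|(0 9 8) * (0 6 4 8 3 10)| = 12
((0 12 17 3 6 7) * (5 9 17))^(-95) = ((0 12 5 9 17 3 6 7))^(-95) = (0 12 5 9 17 3 6 7)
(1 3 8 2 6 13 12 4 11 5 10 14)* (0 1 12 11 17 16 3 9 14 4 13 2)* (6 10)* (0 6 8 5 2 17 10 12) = (0 1 9 14)(2 12 13 11)(3 5 8 6 17 16)(4 10) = [1, 9, 12, 5, 10, 8, 17, 7, 6, 14, 4, 2, 13, 11, 0, 15, 3, 16]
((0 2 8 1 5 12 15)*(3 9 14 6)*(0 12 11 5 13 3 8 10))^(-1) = (0 10 2)(1 8 6 14 9 3 13)(5 11)(12 15)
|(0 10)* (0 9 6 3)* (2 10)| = |(0 2 10 9 6 3)| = 6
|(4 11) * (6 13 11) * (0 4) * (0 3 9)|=7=|(0 4 6 13 11 3 9)|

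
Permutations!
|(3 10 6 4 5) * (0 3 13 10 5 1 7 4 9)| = |(0 3 5 13 10 6 9)(1 7 4)| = 21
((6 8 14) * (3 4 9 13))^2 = (3 9)(4 13)(6 14 8)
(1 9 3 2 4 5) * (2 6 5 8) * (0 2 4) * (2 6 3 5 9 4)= (0 6 9 5 1 4 8 2)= [6, 4, 0, 3, 8, 1, 9, 7, 2, 5]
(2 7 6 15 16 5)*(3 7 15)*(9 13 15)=[0, 1, 9, 7, 4, 2, 3, 6, 8, 13, 10, 11, 12, 15, 14, 16, 5]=(2 9 13 15 16 5)(3 7 6)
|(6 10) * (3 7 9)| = |(3 7 9)(6 10)| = 6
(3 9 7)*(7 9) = [0, 1, 2, 7, 4, 5, 6, 3, 8, 9] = (9)(3 7)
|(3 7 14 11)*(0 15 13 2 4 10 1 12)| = 8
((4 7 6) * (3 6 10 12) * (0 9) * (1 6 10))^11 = ((0 9)(1 6 4 7)(3 10 12))^11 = (0 9)(1 7 4 6)(3 12 10)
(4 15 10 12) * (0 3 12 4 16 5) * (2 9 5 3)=[2, 1, 9, 12, 15, 0, 6, 7, 8, 5, 4, 11, 16, 13, 14, 10, 3]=(0 2 9 5)(3 12 16)(4 15 10)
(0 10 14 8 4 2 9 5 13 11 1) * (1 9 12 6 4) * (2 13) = (0 10 14 8 1)(2 12 6 4 13 11 9 5) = [10, 0, 12, 3, 13, 2, 4, 7, 1, 5, 14, 9, 6, 11, 8]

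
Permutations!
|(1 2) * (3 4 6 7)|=4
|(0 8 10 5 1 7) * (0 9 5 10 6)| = 12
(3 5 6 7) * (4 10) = (3 5 6 7)(4 10) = [0, 1, 2, 5, 10, 6, 7, 3, 8, 9, 4]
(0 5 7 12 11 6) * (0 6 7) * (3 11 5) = [3, 1, 2, 11, 4, 0, 6, 12, 8, 9, 10, 7, 5] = (0 3 11 7 12 5)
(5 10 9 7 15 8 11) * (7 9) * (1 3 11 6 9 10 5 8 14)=(1 3 11 8 6 9 10 7 15 14)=[0, 3, 2, 11, 4, 5, 9, 15, 6, 10, 7, 8, 12, 13, 1, 14]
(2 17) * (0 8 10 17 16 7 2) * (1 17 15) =[8, 17, 16, 3, 4, 5, 6, 2, 10, 9, 15, 11, 12, 13, 14, 1, 7, 0] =(0 8 10 15 1 17)(2 16 7)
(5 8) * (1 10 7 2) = [0, 10, 1, 3, 4, 8, 6, 2, 5, 9, 7] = (1 10 7 2)(5 8)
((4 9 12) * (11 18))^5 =((4 9 12)(11 18))^5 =(4 12 9)(11 18)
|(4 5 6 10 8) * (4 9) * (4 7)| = 7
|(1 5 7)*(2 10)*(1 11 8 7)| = 6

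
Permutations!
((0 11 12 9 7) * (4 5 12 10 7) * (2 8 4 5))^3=(12)(0 7 10 11)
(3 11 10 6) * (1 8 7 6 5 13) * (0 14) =(0 14)(1 8 7 6 3 11 10 5 13) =[14, 8, 2, 11, 4, 13, 3, 6, 7, 9, 5, 10, 12, 1, 0]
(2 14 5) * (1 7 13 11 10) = [0, 7, 14, 3, 4, 2, 6, 13, 8, 9, 1, 10, 12, 11, 5] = (1 7 13 11 10)(2 14 5)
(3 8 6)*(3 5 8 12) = (3 12)(5 8 6) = [0, 1, 2, 12, 4, 8, 5, 7, 6, 9, 10, 11, 3]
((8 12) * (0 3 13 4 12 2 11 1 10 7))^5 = ((0 3 13 4 12 8 2 11 1 10 7))^5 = (0 8 7 12 10 4 1 13 11 3 2)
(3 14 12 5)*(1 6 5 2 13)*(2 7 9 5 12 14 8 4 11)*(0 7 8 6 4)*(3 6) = [7, 4, 13, 3, 11, 6, 12, 9, 0, 5, 10, 2, 8, 1, 14] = (14)(0 7 9 5 6 12 8)(1 4 11 2 13)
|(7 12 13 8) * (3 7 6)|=|(3 7 12 13 8 6)|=6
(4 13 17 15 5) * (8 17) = [0, 1, 2, 3, 13, 4, 6, 7, 17, 9, 10, 11, 12, 8, 14, 5, 16, 15] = (4 13 8 17 15 5)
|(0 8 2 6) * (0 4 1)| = 6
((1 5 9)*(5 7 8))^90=(9)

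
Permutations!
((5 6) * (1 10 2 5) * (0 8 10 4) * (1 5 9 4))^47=(0 4 9 2 10 8)(5 6)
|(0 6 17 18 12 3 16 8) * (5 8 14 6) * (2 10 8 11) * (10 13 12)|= 14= |(0 5 11 2 13 12 3 16 14 6 17 18 10 8)|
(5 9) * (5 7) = (5 9 7) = [0, 1, 2, 3, 4, 9, 6, 5, 8, 7]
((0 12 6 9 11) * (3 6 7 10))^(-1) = ((0 12 7 10 3 6 9 11))^(-1) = (0 11 9 6 3 10 7 12)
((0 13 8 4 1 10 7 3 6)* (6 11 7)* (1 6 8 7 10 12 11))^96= (0 8 12 7 6 10 1 13 4 11 3)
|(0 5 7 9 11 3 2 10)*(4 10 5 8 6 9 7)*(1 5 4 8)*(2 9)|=24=|(0 1 5 8 6 2 4 10)(3 9 11)|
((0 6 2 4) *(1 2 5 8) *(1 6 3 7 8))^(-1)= (0 4 2 1 5 6 8 7 3)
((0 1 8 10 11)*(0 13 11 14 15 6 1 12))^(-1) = ((0 12)(1 8 10 14 15 6)(11 13))^(-1) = (0 12)(1 6 15 14 10 8)(11 13)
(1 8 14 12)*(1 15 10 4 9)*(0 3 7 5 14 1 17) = [3, 8, 2, 7, 9, 14, 6, 5, 1, 17, 4, 11, 15, 13, 12, 10, 16, 0] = (0 3 7 5 14 12 15 10 4 9 17)(1 8)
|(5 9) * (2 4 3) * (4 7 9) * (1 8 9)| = 8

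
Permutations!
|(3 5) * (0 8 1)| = 6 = |(0 8 1)(3 5)|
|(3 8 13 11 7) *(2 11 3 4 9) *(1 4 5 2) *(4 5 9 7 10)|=|(1 5 2 11 10 4 7 9)(3 8 13)|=24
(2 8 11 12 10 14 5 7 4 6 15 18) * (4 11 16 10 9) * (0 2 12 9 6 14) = (0 2 8 16 10)(4 14 5 7 11 9)(6 15 18 12) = [2, 1, 8, 3, 14, 7, 15, 11, 16, 4, 0, 9, 6, 13, 5, 18, 10, 17, 12]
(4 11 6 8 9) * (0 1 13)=(0 1 13)(4 11 6 8 9)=[1, 13, 2, 3, 11, 5, 8, 7, 9, 4, 10, 6, 12, 0]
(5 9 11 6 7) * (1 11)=(1 11 6 7 5 9)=[0, 11, 2, 3, 4, 9, 7, 5, 8, 1, 10, 6]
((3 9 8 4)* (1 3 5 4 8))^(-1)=((1 3 9)(4 5))^(-1)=(1 9 3)(4 5)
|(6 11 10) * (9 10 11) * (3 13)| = |(3 13)(6 9 10)| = 6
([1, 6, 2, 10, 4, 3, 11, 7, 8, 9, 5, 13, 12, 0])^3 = [11, 13, 2, 3, 4, 5, 0, 7, 8, 9, 10, 1, 12, 6]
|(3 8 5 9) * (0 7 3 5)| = 4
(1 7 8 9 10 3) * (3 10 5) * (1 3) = (10)(1 7 8 9 5) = [0, 7, 2, 3, 4, 1, 6, 8, 9, 5, 10]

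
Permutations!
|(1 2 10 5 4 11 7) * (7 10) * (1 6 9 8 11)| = |(1 2 7 6 9 8 11 10 5 4)| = 10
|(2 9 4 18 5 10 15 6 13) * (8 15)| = |(2 9 4 18 5 10 8 15 6 13)| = 10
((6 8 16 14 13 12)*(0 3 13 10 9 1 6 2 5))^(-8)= (0 2 13)(1 9 10 14 16 8 6)(3 5 12)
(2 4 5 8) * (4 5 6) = (2 5 8)(4 6) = [0, 1, 5, 3, 6, 8, 4, 7, 2]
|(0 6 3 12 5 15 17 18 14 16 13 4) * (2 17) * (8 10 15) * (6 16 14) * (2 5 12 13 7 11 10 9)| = 16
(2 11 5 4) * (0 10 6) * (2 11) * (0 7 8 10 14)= (0 14)(4 11 5)(6 7 8 10)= [14, 1, 2, 3, 11, 4, 7, 8, 10, 9, 6, 5, 12, 13, 0]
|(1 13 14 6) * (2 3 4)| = 12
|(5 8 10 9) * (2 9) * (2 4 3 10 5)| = 6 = |(2 9)(3 10 4)(5 8)|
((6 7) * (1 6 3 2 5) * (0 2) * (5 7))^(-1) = (0 3 7 2)(1 5 6)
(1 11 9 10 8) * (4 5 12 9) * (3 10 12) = (1 11 4 5 3 10 8)(9 12) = [0, 11, 2, 10, 5, 3, 6, 7, 1, 12, 8, 4, 9]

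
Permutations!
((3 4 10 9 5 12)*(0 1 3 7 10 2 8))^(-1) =(0 8 2 4 3 1)(5 9 10 7 12)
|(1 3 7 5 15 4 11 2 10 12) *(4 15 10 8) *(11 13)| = |(15)(1 3 7 5 10 12)(2 8 4 13 11)| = 30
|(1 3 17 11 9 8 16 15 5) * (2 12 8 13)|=12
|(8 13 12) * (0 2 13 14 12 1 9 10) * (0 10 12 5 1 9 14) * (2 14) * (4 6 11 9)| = 12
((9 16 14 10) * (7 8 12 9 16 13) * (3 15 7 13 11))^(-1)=((3 15 7 8 12 9 11)(10 16 14))^(-1)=(3 11 9 12 8 7 15)(10 14 16)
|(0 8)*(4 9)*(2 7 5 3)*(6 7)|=|(0 8)(2 6 7 5 3)(4 9)|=10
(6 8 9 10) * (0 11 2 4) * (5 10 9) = (0 11 2 4)(5 10 6 8) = [11, 1, 4, 3, 0, 10, 8, 7, 5, 9, 6, 2]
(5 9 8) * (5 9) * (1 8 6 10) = (1 8 9 6 10) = [0, 8, 2, 3, 4, 5, 10, 7, 9, 6, 1]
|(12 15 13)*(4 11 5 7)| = 12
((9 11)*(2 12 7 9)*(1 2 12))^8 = ((1 2)(7 9 11 12))^8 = (12)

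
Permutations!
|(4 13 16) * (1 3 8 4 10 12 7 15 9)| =|(1 3 8 4 13 16 10 12 7 15 9)| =11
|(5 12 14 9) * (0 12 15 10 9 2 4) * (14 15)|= |(0 12 15 10 9 5 14 2 4)|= 9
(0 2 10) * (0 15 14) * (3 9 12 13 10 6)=(0 2 6 3 9 12 13 10 15 14)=[2, 1, 6, 9, 4, 5, 3, 7, 8, 12, 15, 11, 13, 10, 0, 14]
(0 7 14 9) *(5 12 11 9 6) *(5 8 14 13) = (0 7 13 5 12 11 9)(6 8 14) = [7, 1, 2, 3, 4, 12, 8, 13, 14, 0, 10, 9, 11, 5, 6]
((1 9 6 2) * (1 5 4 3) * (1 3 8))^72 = (1 6 5 8 9 2 4)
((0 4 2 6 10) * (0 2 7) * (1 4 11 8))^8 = (0 8 4)(1 7 11)(2 10 6)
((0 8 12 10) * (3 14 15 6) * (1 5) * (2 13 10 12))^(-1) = ((0 8 2 13 10)(1 5)(3 14 15 6))^(-1) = (0 10 13 2 8)(1 5)(3 6 15 14)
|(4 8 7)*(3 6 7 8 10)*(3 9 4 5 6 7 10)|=7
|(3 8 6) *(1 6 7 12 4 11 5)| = |(1 6 3 8 7 12 4 11 5)| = 9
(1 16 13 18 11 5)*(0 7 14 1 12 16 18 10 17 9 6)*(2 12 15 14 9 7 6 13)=[6, 18, 12, 3, 4, 15, 0, 9, 8, 13, 17, 5, 16, 10, 1, 14, 2, 7, 11]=(0 6)(1 18 11 5 15 14)(2 12 16)(7 9 13 10 17)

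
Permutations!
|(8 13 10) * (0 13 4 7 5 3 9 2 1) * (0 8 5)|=|(0 13 10 5 3 9 2 1 8 4 7)|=11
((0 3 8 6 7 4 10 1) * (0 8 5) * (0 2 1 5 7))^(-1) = (0 6 8 1 2 5 10 4 7 3)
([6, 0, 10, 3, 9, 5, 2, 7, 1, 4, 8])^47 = [1, 8, 6, 3, 9, 5, 0, 7, 10, 4, 2]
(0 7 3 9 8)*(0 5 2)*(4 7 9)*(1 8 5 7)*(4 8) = (0 9 5 2)(1 4)(3 8 7) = [9, 4, 0, 8, 1, 2, 6, 3, 7, 5]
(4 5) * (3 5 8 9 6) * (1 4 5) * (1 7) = (1 4 8 9 6 3 7) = [0, 4, 2, 7, 8, 5, 3, 1, 9, 6]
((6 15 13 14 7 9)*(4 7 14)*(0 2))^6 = (15)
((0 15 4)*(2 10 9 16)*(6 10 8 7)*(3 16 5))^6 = (2 5 6)(3 10 8)(7 16 9)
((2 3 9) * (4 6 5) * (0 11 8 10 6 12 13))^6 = (0 4 10)(5 8 13)(6 11 12)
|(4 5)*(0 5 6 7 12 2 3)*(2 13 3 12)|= 9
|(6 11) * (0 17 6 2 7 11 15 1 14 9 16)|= 24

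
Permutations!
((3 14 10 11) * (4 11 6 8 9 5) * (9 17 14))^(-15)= ((3 9 5 4 11)(6 8 17 14 10))^(-15)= (17)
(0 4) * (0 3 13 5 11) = (0 4 3 13 5 11) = [4, 1, 2, 13, 3, 11, 6, 7, 8, 9, 10, 0, 12, 5]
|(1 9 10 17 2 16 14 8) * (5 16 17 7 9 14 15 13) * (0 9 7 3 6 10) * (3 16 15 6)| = |(0 9)(1 14 8)(2 17)(5 15 13)(6 10 16)| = 6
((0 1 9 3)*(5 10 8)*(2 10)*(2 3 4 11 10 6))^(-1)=((0 1 9 4 11 10 8 5 3)(2 6))^(-1)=(0 3 5 8 10 11 4 9 1)(2 6)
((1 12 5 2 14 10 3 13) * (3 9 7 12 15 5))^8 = (1 12 10 5 13 7 14 15 3 9 2)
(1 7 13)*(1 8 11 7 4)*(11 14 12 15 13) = (1 4)(7 11)(8 14 12 15 13) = [0, 4, 2, 3, 1, 5, 6, 11, 14, 9, 10, 7, 15, 8, 12, 13]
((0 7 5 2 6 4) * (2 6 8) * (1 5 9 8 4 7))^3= ((0 1 5 6 7 9 8 2 4))^3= (0 6 8)(1 7 2)(4 5 9)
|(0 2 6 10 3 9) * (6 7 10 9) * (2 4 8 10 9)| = 9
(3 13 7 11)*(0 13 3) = [13, 1, 2, 3, 4, 5, 6, 11, 8, 9, 10, 0, 12, 7] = (0 13 7 11)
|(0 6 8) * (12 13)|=6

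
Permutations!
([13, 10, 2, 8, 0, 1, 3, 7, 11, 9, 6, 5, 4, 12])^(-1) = (0 4 12 13)(1 5 11 8 3 6 10)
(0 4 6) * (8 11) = [4, 1, 2, 3, 6, 5, 0, 7, 11, 9, 10, 8] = (0 4 6)(8 11)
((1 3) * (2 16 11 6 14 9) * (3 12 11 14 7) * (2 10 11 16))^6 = ((1 12 16 14 9 10 11 6 7 3))^6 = (1 11 16 7 9)(3 10 12 6 14)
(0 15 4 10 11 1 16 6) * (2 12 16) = (0 15 4 10 11 1 2 12 16 6) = [15, 2, 12, 3, 10, 5, 0, 7, 8, 9, 11, 1, 16, 13, 14, 4, 6]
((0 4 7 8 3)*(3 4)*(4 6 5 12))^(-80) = (4 5 8)(6 7 12) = ((0 3)(4 7 8 6 5 12))^(-80)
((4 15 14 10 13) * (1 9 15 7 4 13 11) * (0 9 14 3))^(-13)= (0 3 15 9)(1 11 10 14)(4 7)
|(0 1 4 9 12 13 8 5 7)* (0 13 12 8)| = |(0 1 4 9 8 5 7 13)| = 8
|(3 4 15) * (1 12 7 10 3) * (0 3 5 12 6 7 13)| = |(0 3 4 15 1 6 7 10 5 12 13)| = 11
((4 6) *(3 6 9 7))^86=(3 6 4 9 7)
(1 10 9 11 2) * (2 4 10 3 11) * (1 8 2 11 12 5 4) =(1 3 12 5 4 10 9 11)(2 8) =[0, 3, 8, 12, 10, 4, 6, 7, 2, 11, 9, 1, 5]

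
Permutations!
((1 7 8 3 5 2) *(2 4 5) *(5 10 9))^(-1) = ((1 7 8 3 2)(4 10 9 5))^(-1) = (1 2 3 8 7)(4 5 9 10)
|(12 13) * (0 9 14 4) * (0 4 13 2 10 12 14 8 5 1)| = 30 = |(0 9 8 5 1)(2 10 12)(13 14)|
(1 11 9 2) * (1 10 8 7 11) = [0, 1, 10, 3, 4, 5, 6, 11, 7, 2, 8, 9] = (2 10 8 7 11 9)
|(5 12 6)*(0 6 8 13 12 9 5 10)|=6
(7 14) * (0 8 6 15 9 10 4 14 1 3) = (0 8 6 15 9 10 4 14 7 1 3) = [8, 3, 2, 0, 14, 5, 15, 1, 6, 10, 4, 11, 12, 13, 7, 9]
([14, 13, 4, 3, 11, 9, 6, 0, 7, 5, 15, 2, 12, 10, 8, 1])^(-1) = [7, 15, 11, 3, 2, 9, 6, 8, 14, 5, 13, 4, 12, 1, 0, 10]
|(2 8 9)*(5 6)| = |(2 8 9)(5 6)| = 6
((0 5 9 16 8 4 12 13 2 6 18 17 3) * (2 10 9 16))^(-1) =(0 3 17 18 6 2 9 10 13 12 4 8 16 5)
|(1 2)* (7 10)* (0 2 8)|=|(0 2 1 8)(7 10)|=4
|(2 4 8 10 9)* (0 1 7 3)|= 20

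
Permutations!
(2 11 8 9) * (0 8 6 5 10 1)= [8, 0, 11, 3, 4, 10, 5, 7, 9, 2, 1, 6]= (0 8 9 2 11 6 5 10 1)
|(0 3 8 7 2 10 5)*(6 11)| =14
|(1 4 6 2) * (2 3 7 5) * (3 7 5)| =|(1 4 6 7 3 5 2)| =7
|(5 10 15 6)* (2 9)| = 4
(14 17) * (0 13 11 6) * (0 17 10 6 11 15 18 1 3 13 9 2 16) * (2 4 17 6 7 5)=[9, 3, 16, 13, 17, 2, 6, 5, 8, 4, 7, 11, 12, 15, 10, 18, 0, 14, 1]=(0 9 4 17 14 10 7 5 2 16)(1 3 13 15 18)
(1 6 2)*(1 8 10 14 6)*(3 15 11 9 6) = (2 8 10 14 3 15 11 9 6) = [0, 1, 8, 15, 4, 5, 2, 7, 10, 6, 14, 9, 12, 13, 3, 11]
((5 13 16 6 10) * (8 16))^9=(5 16)(6 13)(8 10)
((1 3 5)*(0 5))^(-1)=(0 3 1 5)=((0 5 1 3))^(-1)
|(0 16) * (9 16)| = 3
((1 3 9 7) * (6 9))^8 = ((1 3 6 9 7))^8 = (1 9 3 7 6)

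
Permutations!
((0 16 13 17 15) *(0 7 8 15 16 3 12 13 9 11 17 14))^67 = ((0 3 12 13 14)(7 8 15)(9 11 17 16))^67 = (0 12 14 3 13)(7 8 15)(9 16 17 11)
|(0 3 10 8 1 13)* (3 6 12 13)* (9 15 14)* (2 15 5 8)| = 36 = |(0 6 12 13)(1 3 10 2 15 14 9 5 8)|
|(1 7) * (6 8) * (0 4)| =2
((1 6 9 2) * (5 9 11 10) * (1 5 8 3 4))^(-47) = (1 11 8 4 6 10 3)(2 5 9)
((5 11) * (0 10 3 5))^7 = ((0 10 3 5 11))^7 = (0 3 11 10 5)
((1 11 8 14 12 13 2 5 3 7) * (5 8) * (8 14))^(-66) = ((1 11 5 3 7)(2 14 12 13))^(-66) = (1 7 3 5 11)(2 12)(13 14)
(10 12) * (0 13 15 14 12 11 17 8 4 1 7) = (0 13 15 14 12 10 11 17 8 4 1 7) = [13, 7, 2, 3, 1, 5, 6, 0, 4, 9, 11, 17, 10, 15, 12, 14, 16, 8]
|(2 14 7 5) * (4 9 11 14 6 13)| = 9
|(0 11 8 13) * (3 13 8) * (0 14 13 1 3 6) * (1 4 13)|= |(0 11 6)(1 3 4 13 14)|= 15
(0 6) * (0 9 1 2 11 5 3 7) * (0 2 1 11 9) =(0 6)(2 9 11 5 3 7) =[6, 1, 9, 7, 4, 3, 0, 2, 8, 11, 10, 5]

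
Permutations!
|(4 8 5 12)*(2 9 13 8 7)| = |(2 9 13 8 5 12 4 7)| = 8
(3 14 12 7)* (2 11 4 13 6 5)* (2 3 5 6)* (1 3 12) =[0, 3, 11, 14, 13, 12, 6, 5, 8, 9, 10, 4, 7, 2, 1] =(1 3 14)(2 11 4 13)(5 12 7)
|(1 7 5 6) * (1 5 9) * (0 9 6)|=6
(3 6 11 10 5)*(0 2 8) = (0 2 8)(3 6 11 10 5) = [2, 1, 8, 6, 4, 3, 11, 7, 0, 9, 5, 10]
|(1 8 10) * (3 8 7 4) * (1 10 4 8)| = |(10)(1 7 8 4 3)| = 5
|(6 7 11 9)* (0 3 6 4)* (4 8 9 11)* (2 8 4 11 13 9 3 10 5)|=|(0 10 5 2 8 3 6 7 11 13 9 4)|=12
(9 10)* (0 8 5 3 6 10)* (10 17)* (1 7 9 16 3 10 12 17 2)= [8, 7, 1, 6, 4, 10, 2, 9, 5, 0, 16, 11, 17, 13, 14, 15, 3, 12]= (0 8 5 10 16 3 6 2 1 7 9)(12 17)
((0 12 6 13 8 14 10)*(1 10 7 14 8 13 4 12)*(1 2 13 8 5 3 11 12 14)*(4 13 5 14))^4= (0 11 8 10 3 13 1 5 6 7 2 12 14)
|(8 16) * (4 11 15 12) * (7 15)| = |(4 11 7 15 12)(8 16)| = 10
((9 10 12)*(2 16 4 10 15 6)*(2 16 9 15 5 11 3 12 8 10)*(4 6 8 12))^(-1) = (2 4 3 11 5 9)(6 16)(8 15 12 10)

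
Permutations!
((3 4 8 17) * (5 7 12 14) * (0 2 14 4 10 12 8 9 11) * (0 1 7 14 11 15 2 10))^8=(0 1 4 17 2 10 7 9 3 11 12 8 15)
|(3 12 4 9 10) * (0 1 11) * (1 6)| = |(0 6 1 11)(3 12 4 9 10)| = 20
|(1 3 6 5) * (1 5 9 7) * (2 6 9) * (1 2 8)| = 7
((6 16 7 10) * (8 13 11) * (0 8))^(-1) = (0 11 13 8)(6 10 7 16)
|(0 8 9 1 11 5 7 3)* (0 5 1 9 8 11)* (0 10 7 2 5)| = 6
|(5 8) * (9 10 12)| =|(5 8)(9 10 12)| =6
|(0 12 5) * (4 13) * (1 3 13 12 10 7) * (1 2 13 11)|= 24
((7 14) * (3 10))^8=(14)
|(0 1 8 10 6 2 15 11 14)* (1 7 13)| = |(0 7 13 1 8 10 6 2 15 11 14)| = 11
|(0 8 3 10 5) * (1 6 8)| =7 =|(0 1 6 8 3 10 5)|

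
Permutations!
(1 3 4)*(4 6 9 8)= (1 3 6 9 8 4)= [0, 3, 2, 6, 1, 5, 9, 7, 4, 8]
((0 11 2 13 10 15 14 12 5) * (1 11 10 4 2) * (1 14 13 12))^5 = (0 2 15 5 4 10 12 13)(1 14 11) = ((0 10 15 13 4 2 12 5)(1 11 14))^5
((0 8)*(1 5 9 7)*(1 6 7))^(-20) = (1 5 9)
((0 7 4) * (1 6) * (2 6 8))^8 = ((0 7 4)(1 8 2 6))^8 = (8)(0 4 7)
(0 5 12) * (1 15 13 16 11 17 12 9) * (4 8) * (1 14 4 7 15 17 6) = (0 5 9 14 4 8 7 15 13 16 11 6 1 17 12) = [5, 17, 2, 3, 8, 9, 1, 15, 7, 14, 10, 6, 0, 16, 4, 13, 11, 12]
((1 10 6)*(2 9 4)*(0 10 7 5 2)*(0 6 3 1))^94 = (0 7 4 3 2)(1 9 10 5 6)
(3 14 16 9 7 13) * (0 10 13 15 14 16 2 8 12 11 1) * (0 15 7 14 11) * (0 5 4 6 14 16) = [10, 15, 8, 0, 6, 4, 14, 7, 12, 16, 13, 1, 5, 3, 2, 11, 9] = (0 10 13 3)(1 15 11)(2 8 12 5 4 6 14)(9 16)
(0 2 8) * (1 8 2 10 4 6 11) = (0 10 4 6 11 1 8) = [10, 8, 2, 3, 6, 5, 11, 7, 0, 9, 4, 1]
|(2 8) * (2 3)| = |(2 8 3)| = 3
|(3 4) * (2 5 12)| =6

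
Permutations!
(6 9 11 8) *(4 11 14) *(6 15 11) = (4 6 9 14)(8 15 11) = [0, 1, 2, 3, 6, 5, 9, 7, 15, 14, 10, 8, 12, 13, 4, 11]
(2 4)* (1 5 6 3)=(1 5 6 3)(2 4)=[0, 5, 4, 1, 2, 6, 3]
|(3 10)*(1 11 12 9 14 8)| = |(1 11 12 9 14 8)(3 10)| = 6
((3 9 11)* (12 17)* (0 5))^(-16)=(17)(3 11 9)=((0 5)(3 9 11)(12 17))^(-16)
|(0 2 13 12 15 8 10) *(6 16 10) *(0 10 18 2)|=8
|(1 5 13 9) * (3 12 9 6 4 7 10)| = 10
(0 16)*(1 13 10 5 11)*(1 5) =(0 16)(1 13 10)(5 11) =[16, 13, 2, 3, 4, 11, 6, 7, 8, 9, 1, 5, 12, 10, 14, 15, 0]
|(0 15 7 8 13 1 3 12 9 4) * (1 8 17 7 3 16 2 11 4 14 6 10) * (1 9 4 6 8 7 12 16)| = |(0 15 3 16 2 11 6 10 9 14 8 13 7 17 12 4)| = 16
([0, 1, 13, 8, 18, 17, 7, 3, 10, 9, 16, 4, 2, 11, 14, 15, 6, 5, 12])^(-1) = [0, 1, 12, 7, 11, 17, 16, 6, 3, 9, 8, 13, 18, 2, 14, 15, 10, 5, 4]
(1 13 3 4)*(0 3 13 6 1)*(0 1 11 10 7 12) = [3, 6, 2, 4, 1, 5, 11, 12, 8, 9, 7, 10, 0, 13] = (13)(0 3 4 1 6 11 10 7 12)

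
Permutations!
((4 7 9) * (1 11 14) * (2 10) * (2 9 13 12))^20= (1 14 11)(2 12 13 7 4 9 10)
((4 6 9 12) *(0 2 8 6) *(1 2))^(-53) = ((0 1 2 8 6 9 12 4))^(-53) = (0 8 12 1 6 4 2 9)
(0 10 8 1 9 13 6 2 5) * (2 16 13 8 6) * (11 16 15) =[10, 9, 5, 3, 4, 0, 15, 7, 1, 8, 6, 16, 12, 2, 14, 11, 13] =(0 10 6 15 11 16 13 2 5)(1 9 8)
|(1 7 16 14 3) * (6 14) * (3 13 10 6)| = 4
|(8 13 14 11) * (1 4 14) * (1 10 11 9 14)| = 4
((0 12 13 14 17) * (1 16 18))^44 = (0 17 14 13 12)(1 18 16)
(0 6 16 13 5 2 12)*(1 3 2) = [6, 3, 12, 2, 4, 1, 16, 7, 8, 9, 10, 11, 0, 5, 14, 15, 13] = (0 6 16 13 5 1 3 2 12)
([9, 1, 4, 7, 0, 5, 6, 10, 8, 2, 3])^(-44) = (3 7 10)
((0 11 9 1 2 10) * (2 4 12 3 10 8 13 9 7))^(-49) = (0 10 3 12 4 1 9 13 8 2 7 11)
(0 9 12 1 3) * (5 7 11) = (0 9 12 1 3)(5 7 11) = [9, 3, 2, 0, 4, 7, 6, 11, 8, 12, 10, 5, 1]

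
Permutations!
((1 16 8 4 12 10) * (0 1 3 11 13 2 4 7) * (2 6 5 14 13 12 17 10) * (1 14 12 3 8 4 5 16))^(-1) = (0 7 8 10 17 4 16 6 13 14)(2 12 5)(3 11)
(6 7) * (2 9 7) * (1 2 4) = (1 2 9 7 6 4) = [0, 2, 9, 3, 1, 5, 4, 6, 8, 7]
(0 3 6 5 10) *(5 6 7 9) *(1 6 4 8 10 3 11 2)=(0 11 2 1 6 4 8 10)(3 7 9 5)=[11, 6, 1, 7, 8, 3, 4, 9, 10, 5, 0, 2]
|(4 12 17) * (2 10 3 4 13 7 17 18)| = |(2 10 3 4 12 18)(7 17 13)| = 6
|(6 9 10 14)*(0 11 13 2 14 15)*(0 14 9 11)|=8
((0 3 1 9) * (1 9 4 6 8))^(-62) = (0 3 9)(1 6)(4 8)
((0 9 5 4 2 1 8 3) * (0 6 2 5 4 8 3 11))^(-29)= ((0 9 4 5 8 11)(1 3 6 2))^(-29)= (0 9 4 5 8 11)(1 2 6 3)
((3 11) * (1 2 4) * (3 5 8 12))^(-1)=(1 4 2)(3 12 8 5 11)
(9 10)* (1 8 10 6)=(1 8 10 9 6)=[0, 8, 2, 3, 4, 5, 1, 7, 10, 6, 9]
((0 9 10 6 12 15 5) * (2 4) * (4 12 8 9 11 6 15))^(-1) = (0 5 15 10 9 8 6 11)(2 4 12)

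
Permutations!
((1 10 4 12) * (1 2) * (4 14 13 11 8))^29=((1 10 14 13 11 8 4 12 2))^29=(1 14 11 4 2 10 13 8 12)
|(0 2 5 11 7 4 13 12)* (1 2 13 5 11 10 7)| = |(0 13 12)(1 2 11)(4 5 10 7)| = 12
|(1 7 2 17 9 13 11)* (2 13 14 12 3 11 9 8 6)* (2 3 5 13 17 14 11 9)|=|(1 7 17 8 6 3 9 11)(2 14 12 5 13)|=40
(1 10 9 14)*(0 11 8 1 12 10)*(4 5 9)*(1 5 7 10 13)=[11, 0, 2, 3, 7, 9, 6, 10, 5, 14, 4, 8, 13, 1, 12]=(0 11 8 5 9 14 12 13 1)(4 7 10)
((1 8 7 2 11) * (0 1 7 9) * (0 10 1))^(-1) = ((1 8 9 10)(2 11 7))^(-1) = (1 10 9 8)(2 7 11)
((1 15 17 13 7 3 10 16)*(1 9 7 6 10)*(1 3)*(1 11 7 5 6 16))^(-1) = ((1 15 17 13 16 9 5 6 10)(7 11))^(-1) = (1 10 6 5 9 16 13 17 15)(7 11)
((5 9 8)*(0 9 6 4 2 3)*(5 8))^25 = ((0 9 5 6 4 2 3))^25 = (0 4 9 2 5 3 6)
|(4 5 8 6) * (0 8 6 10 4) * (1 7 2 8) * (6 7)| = 6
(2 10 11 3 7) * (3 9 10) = (2 3 7)(9 10 11) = [0, 1, 3, 7, 4, 5, 6, 2, 8, 10, 11, 9]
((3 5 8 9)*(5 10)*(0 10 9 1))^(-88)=(0 5 1 10 8)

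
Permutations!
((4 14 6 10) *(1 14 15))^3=(1 10)(4 14)(6 15)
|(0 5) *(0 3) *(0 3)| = |(0 5)| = 2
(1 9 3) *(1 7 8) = [0, 9, 2, 7, 4, 5, 6, 8, 1, 3] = (1 9 3 7 8)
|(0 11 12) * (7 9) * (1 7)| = |(0 11 12)(1 7 9)| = 3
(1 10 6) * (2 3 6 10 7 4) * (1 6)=[0, 7, 3, 1, 2, 5, 6, 4, 8, 9, 10]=(10)(1 7 4 2 3)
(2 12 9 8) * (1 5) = [0, 5, 12, 3, 4, 1, 6, 7, 2, 8, 10, 11, 9] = (1 5)(2 12 9 8)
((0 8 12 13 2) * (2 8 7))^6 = ((0 7 2)(8 12 13))^6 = (13)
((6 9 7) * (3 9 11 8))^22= (3 11 7)(6 9 8)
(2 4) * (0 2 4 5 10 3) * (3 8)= (0 2 5 10 8 3)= [2, 1, 5, 0, 4, 10, 6, 7, 3, 9, 8]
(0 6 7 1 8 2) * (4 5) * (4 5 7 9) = (0 6 9 4 7 1 8 2) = [6, 8, 0, 3, 7, 5, 9, 1, 2, 4]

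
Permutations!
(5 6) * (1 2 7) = (1 2 7)(5 6) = [0, 2, 7, 3, 4, 6, 5, 1]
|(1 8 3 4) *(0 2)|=4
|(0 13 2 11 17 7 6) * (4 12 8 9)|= |(0 13 2 11 17 7 6)(4 12 8 9)|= 28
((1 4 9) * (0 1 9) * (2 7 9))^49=(0 1 4)(2 7 9)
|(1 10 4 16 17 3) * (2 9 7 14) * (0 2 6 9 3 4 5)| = |(0 2 3 1 10 5)(4 16 17)(6 9 7 14)| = 12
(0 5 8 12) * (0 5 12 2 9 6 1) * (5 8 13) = (0 12 8 2 9 6 1)(5 13) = [12, 0, 9, 3, 4, 13, 1, 7, 2, 6, 10, 11, 8, 5]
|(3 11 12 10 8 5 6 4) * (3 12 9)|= |(3 11 9)(4 12 10 8 5 6)|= 6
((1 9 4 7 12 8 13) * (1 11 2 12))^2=((1 9 4 7)(2 12 8 13 11))^2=(1 4)(2 8 11 12 13)(7 9)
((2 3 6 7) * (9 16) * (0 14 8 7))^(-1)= (0 6 3 2 7 8 14)(9 16)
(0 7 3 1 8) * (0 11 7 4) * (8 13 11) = (0 4)(1 13 11 7 3) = [4, 13, 2, 1, 0, 5, 6, 3, 8, 9, 10, 7, 12, 11]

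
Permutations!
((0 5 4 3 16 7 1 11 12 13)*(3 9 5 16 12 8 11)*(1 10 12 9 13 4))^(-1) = ((0 16 7 10 12 4 13)(1 3 9 5)(8 11))^(-1) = (0 13 4 12 10 7 16)(1 5 9 3)(8 11)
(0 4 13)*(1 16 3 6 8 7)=(0 4 13)(1 16 3 6 8 7)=[4, 16, 2, 6, 13, 5, 8, 1, 7, 9, 10, 11, 12, 0, 14, 15, 3]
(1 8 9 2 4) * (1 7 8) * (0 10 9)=(0 10 9 2 4 7 8)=[10, 1, 4, 3, 7, 5, 6, 8, 0, 2, 9]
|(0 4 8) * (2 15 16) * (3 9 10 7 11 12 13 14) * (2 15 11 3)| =|(0 4 8)(2 11 12 13 14)(3 9 10 7)(15 16)| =60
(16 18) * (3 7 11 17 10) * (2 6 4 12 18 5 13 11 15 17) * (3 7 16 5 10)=(2 6 4 12 18 5 13 11)(3 16 10 7 15 17)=[0, 1, 6, 16, 12, 13, 4, 15, 8, 9, 7, 2, 18, 11, 14, 17, 10, 3, 5]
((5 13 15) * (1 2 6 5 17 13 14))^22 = (1 6 14 2 5)(13 15 17) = ((1 2 6 5 14)(13 15 17))^22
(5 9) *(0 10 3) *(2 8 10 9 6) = (0 9 5 6 2 8 10 3) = [9, 1, 8, 0, 4, 6, 2, 7, 10, 5, 3]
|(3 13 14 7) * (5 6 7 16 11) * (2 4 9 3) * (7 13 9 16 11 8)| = 10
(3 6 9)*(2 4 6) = (2 4 6 9 3) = [0, 1, 4, 2, 6, 5, 9, 7, 8, 3]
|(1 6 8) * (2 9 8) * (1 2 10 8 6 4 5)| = |(1 4 5)(2 9 6 10 8)| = 15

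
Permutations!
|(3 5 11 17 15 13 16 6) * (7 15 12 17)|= 8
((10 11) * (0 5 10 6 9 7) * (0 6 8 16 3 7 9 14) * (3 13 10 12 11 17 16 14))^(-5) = ((0 5 12 11 8 14)(3 7 6)(10 17 16 13))^(-5) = (0 5 12 11 8 14)(3 7 6)(10 13 16 17)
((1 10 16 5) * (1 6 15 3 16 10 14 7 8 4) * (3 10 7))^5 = (1 6 4 5 8 16 7 3 10 14 15)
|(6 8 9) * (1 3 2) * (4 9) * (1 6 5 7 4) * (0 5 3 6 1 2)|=12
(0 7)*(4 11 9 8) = (0 7)(4 11 9 8) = [7, 1, 2, 3, 11, 5, 6, 0, 4, 8, 10, 9]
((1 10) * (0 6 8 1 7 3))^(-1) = (0 3 7 10 1 8 6)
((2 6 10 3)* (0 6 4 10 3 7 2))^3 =((0 6 3)(2 4 10 7))^3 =(2 7 10 4)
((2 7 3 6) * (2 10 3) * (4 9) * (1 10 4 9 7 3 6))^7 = ((1 10 6 4 7 2 3))^7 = (10)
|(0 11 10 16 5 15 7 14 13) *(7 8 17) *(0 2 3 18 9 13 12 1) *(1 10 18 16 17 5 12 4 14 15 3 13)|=90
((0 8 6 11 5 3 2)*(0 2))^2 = (0 6 5)(3 8 11)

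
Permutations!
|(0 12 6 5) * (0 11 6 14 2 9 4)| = |(0 12 14 2 9 4)(5 11 6)| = 6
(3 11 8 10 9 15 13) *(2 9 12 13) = (2 9 15)(3 11 8 10 12 13) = [0, 1, 9, 11, 4, 5, 6, 7, 10, 15, 12, 8, 13, 3, 14, 2]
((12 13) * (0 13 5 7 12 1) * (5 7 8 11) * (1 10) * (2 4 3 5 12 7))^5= ((0 13 10 1)(2 4 3 5 8 11 12))^5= (0 13 10 1)(2 11 5 4 12 8 3)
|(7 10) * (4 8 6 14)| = |(4 8 6 14)(7 10)| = 4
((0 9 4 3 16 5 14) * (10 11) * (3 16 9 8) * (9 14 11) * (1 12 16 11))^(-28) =((0 8 3 14)(1 12 16 5)(4 11 10 9))^(-28) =(16)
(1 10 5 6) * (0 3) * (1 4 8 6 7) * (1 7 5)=(0 3)(1 10)(4 8 6)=[3, 10, 2, 0, 8, 5, 4, 7, 6, 9, 1]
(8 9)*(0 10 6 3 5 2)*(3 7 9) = (0 10 6 7 9 8 3 5 2) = [10, 1, 0, 5, 4, 2, 7, 9, 3, 8, 6]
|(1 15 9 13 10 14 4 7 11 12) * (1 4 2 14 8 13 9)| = 12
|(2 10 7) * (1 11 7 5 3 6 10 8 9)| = 12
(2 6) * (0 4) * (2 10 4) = [2, 1, 6, 3, 0, 5, 10, 7, 8, 9, 4] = (0 2 6 10 4)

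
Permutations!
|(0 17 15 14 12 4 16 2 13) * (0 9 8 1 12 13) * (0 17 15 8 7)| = |(0 15 14 13 9 7)(1 12 4 16 2 17 8)| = 42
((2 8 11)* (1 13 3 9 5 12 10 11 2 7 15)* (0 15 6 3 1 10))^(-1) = ((0 15 10 11 7 6 3 9 5 12)(1 13)(2 8))^(-1) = (0 12 5 9 3 6 7 11 10 15)(1 13)(2 8)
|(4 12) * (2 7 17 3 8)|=10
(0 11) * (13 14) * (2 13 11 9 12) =(0 9 12 2 13 14 11) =[9, 1, 13, 3, 4, 5, 6, 7, 8, 12, 10, 0, 2, 14, 11]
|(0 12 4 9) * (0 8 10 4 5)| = 12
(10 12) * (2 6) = (2 6)(10 12) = [0, 1, 6, 3, 4, 5, 2, 7, 8, 9, 12, 11, 10]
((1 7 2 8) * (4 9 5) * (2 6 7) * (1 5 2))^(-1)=(2 9 4 5 8)(6 7)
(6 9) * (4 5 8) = (4 5 8)(6 9) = [0, 1, 2, 3, 5, 8, 9, 7, 4, 6]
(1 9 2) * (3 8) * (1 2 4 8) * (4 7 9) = (1 4 8 3)(7 9) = [0, 4, 2, 1, 8, 5, 6, 9, 3, 7]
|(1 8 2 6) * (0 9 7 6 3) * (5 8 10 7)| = |(0 9 5 8 2 3)(1 10 7 6)| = 12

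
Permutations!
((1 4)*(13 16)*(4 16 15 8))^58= ((1 16 13 15 8 4))^58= (1 8 13)(4 15 16)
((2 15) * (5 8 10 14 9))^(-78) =(15)(5 10 9 8 14)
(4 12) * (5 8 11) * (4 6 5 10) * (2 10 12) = (2 10 4)(5 8 11 12 6) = [0, 1, 10, 3, 2, 8, 5, 7, 11, 9, 4, 12, 6]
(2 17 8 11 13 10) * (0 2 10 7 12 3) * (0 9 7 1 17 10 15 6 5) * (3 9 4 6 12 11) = (0 2 10 15 12 9 7 11 13 1 17 8 3 4 6 5) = [2, 17, 10, 4, 6, 0, 5, 11, 3, 7, 15, 13, 9, 1, 14, 12, 16, 8]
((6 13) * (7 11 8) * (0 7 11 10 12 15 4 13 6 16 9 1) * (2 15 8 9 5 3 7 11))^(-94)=(0 9)(1 11)(2 5 8 16 12 13 10 4 7 15 3)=((0 11 9 1)(2 15 4 13 16 5 3 7 10 12 8))^(-94)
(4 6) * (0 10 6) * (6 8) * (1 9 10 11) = (0 11 1 9 10 8 6 4) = [11, 9, 2, 3, 0, 5, 4, 7, 6, 10, 8, 1]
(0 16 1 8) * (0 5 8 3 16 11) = (0 11)(1 3 16)(5 8) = [11, 3, 2, 16, 4, 8, 6, 7, 5, 9, 10, 0, 12, 13, 14, 15, 1]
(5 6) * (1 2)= (1 2)(5 6)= [0, 2, 1, 3, 4, 6, 5]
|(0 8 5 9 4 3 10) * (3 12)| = 8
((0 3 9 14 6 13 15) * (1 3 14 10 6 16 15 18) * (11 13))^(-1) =((0 14 16 15)(1 3 9 10 6 11 13 18))^(-1) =(0 15 16 14)(1 18 13 11 6 10 9 3)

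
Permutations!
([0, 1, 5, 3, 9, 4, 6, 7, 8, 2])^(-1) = (2 9 4 5)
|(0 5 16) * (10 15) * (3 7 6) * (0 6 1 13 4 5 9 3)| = 10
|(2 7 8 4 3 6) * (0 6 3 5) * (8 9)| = 8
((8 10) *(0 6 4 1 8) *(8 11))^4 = (0 11 6 8 4 10 1)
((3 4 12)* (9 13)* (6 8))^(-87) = ((3 4 12)(6 8)(9 13))^(-87) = (6 8)(9 13)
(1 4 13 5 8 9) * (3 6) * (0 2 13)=(0 2 13 5 8 9 1 4)(3 6)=[2, 4, 13, 6, 0, 8, 3, 7, 9, 1, 10, 11, 12, 5]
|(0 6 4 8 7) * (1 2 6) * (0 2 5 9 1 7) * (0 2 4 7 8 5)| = |(0 8 2 6 7 4 5 9 1)| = 9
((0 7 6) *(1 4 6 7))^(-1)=((7)(0 1 4 6))^(-1)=(7)(0 6 4 1)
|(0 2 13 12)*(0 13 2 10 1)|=|(0 10 1)(12 13)|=6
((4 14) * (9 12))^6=(14)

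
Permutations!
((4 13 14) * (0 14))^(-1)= (0 13 4 14)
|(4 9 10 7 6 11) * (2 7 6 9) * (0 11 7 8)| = 20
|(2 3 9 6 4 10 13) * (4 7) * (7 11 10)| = 14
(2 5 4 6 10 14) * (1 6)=(1 6 10 14 2 5 4)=[0, 6, 5, 3, 1, 4, 10, 7, 8, 9, 14, 11, 12, 13, 2]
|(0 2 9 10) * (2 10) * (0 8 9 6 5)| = |(0 10 8 9 2 6 5)| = 7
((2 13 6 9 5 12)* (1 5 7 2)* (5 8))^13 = ((1 8 5 12)(2 13 6 9 7))^13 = (1 8 5 12)(2 9 13 7 6)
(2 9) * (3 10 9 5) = (2 5 3 10 9) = [0, 1, 5, 10, 4, 3, 6, 7, 8, 2, 9]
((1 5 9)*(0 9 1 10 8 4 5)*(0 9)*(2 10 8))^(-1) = ((1 9 8 4 5)(2 10))^(-1) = (1 5 4 8 9)(2 10)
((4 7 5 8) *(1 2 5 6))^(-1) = (1 6 7 4 8 5 2)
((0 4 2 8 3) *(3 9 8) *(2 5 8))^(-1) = (0 3 2 9 8 5 4)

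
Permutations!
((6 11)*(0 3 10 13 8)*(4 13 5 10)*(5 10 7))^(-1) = ((0 3 4 13 8)(5 7)(6 11))^(-1) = (0 8 13 4 3)(5 7)(6 11)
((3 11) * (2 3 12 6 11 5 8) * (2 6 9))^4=((2 3 5 8 6 11 12 9))^4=(2 6)(3 11)(5 12)(8 9)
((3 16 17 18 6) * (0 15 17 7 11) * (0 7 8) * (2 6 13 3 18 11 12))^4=(0 7 18 8 11 6 16 17 2 3 15 12 13)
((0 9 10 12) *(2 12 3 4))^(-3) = ((0 9 10 3 4 2 12))^(-3) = (0 4 9 2 10 12 3)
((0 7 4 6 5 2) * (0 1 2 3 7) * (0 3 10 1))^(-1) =(0 2 1 10 5 6 4 7 3) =((0 3 7 4 6 5 10 1 2))^(-1)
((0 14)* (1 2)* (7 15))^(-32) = (15)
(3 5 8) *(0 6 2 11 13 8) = (0 6 2 11 13 8 3 5) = [6, 1, 11, 5, 4, 0, 2, 7, 3, 9, 10, 13, 12, 8]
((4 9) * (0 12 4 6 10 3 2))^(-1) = ((0 12 4 9 6 10 3 2))^(-1) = (0 2 3 10 6 9 4 12)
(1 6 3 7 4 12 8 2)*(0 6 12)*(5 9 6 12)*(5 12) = (0 5 9 6 3 7 4)(1 12 8 2) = [5, 12, 1, 7, 0, 9, 3, 4, 2, 6, 10, 11, 8]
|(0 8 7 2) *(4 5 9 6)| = 4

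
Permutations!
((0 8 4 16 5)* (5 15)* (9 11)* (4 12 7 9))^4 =(0 9 15 12 4)(5 7 16 8 11)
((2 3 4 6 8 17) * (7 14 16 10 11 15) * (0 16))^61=(0 7 11 16 14 15 10)(2 3 4 6 8 17)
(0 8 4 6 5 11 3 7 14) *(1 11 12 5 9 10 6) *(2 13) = (0 8 4 1 11 3 7 14)(2 13)(5 12)(6 9 10) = [8, 11, 13, 7, 1, 12, 9, 14, 4, 10, 6, 3, 5, 2, 0]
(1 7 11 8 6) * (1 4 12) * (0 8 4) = (0 8 6)(1 7 11 4 12) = [8, 7, 2, 3, 12, 5, 0, 11, 6, 9, 10, 4, 1]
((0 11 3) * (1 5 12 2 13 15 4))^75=(1 15 2 5 4 13 12)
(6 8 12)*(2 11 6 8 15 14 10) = (2 11 6 15 14 10)(8 12) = [0, 1, 11, 3, 4, 5, 15, 7, 12, 9, 2, 6, 8, 13, 10, 14]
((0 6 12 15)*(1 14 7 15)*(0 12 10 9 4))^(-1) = (0 4 9 10 6)(1 12 15 7 14)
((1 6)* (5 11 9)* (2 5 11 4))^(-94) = (11)(2 4 5)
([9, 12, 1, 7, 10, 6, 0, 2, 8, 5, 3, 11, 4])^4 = [0, 3, 10, 12, 2, 5, 6, 4, 8, 9, 1, 11, 7]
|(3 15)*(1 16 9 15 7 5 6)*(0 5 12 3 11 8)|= |(0 5 6 1 16 9 15 11 8)(3 7 12)|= 9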